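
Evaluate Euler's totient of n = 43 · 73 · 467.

1409184

φ(43) = 43 − 1 = 42.
φ(73) = 73 − 1 = 72.
φ(467) = 467 − 1 = 466.
Since φ is multiplicative, φ(1465913) = 42 · 72 · 466 = 1409184.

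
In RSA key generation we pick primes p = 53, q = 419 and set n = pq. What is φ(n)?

φ(pq) = (p−1)(q−1) = 52 · 418 = 21736.

21736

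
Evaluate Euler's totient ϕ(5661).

Prime factorization: 5661 = 3^2 * 17 * 37.
φ(5661) = 5661 · (1 − 1/3) · (1 − 1/17) · (1 − 1/37)
       = 5661 · 1152/1887 = 3456.

3456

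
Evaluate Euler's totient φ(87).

56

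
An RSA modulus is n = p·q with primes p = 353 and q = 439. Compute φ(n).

φ(154967) = 154967 · (1 − 1/353) · (1 − 1/439)
       = 154967 · 154176/154967 = 154176.

154176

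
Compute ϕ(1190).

First factor: 1190 = 2 * 5 * 7 * 17.
φ(2) = 2 − 1 = 1.
φ(5) = 5 − 1 = 4.
φ(7) = 7 − 1 = 6.
φ(17) = 17 − 1 = 16.
φ(1190) = 1 × 4 × 6 × 16 = 384.

384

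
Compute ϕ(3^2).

φ(3^2) = 3^2 − 3^1 = 9 − 3 = 6.

6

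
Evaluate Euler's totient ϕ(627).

360

Factor 627: 627 = 3 * 11 * 19.
φ(3) = 3 − 1 = 2.
φ(11) = 11 − 1 = 10.
φ(19) = 19 − 1 = 18.
Since φ is multiplicative, φ(627) = 2 · 10 · 18 = 360.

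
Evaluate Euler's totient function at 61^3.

223260

φ(226981) = 226981 · (1 − 1/61)
       = 226981 · 60/61 = 223260.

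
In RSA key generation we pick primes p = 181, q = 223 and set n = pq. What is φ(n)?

φ(181) = 181 − 1 = 180.
φ(223) = 223 − 1 = 222.
φ(40363) = 180 × 222 = 39960.

39960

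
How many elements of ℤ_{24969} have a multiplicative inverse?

Factor 24969: 24969 = 3 · 7 · 29 · 41.
φ(24969) = 24969 · (1 − 1/3) · (1 − 1/7) · (1 − 1/29) · (1 − 1/41)
       = 24969 · 13440/24969 = 13440.

13440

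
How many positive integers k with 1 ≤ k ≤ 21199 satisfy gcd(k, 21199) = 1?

18816

21199 = 17 · 29 · 43.
φ(21199) = 21199 · (1 − 1/17) · (1 − 1/29) · (1 − 1/43)
       = 21199 · 18816/21199 = 18816.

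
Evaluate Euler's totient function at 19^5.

2345778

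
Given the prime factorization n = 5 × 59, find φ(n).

232

φ(5) = 5 − 1 = 4.
φ(59) = 59 − 1 = 58.
Since φ is multiplicative, φ(295) = 4 · 58 = 232.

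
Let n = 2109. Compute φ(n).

1296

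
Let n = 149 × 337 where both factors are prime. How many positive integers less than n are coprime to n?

49728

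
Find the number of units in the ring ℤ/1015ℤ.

First factor: 1015 = 5 · 7 · 29.
φ(1015) = 1015 · (1 − 1/5) · (1 − 1/7) · (1 − 1/29)
       = 1015 · 672/1015 = 672.

672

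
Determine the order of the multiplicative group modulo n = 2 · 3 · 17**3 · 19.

φ(2) = 2 − 1 = 1.
φ(3) = 3 − 1 = 2.
φ(17^3) = 17^2·(17−1) = 289·16 = 4624.
φ(19) = 19 − 1 = 18.
Since φ is multiplicative, φ(560082) = 1 · 2 · 4624 · 18 = 166464.

166464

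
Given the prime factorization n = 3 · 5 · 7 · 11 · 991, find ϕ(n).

475200

φ(1144605) = 1144605 · (1 − 1/3) · (1 − 1/5) · (1 − 1/7) · (1 − 1/11) · (1 − 1/991)
       = 1144605 · 475200/1144605 = 475200.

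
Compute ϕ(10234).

Factor 10234: 10234 = 2 · 7 · 17 · 43.
φ(2) = 2 − 1 = 1.
φ(7) = 7 − 1 = 6.
φ(17) = 17 − 1 = 16.
φ(43) = 43 − 1 = 42.
Multiply: 1 · 6 · 16 · 42 = 4032.

4032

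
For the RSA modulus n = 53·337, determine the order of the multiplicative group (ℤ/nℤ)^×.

φ(53) = 53 − 1 = 52.
φ(337) = 337 − 1 = 336.
φ(17861) = 52 × 336 = 17472.

17472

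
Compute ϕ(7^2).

42

φ(7^2) = 7^2 − 7^1 = 49 − 7 = 42.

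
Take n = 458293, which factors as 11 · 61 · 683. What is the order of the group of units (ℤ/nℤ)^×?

φ(11) = 11 − 1 = 10.
φ(61) = 61 − 1 = 60.
φ(683) = 683 − 1 = 682.
Since φ is multiplicative, φ(458293) = 10 · 60 · 682 = 409200.

409200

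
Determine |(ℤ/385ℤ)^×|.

240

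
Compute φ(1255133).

1255133 = 11^3 * 23 * 41.
φ(1255133) = 1255133 · (1 − 1/11) · (1 − 1/23) · (1 − 1/41)
       = 1255133 · 8800/10373 = 1064800.

1064800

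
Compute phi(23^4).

φ(279841) = 279841 · (1 − 1/23)
       = 279841 · 22/23 = 267674.

267674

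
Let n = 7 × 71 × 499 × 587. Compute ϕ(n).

φ(7) = 7 − 1 = 6.
φ(71) = 71 − 1 = 70.
φ(499) = 499 − 1 = 498.
φ(587) = 587 − 1 = 586.
φ(145577761) = 6 × 70 × 498 × 586 = 122567760.

122567760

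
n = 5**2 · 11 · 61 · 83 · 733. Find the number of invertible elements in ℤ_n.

720288000

φ(5^2) = 5^1·(5−1) = 5·4 = 20.
φ(11) = 11 − 1 = 10.
φ(61) = 61 − 1 = 60.
φ(83) = 83 − 1 = 82.
φ(733) = 733 − 1 = 732.
Multiply: 20 · 10 · 60 · 82 · 732 = 720288000.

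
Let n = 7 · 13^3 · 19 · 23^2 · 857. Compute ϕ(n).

94867179264

φ(132470199953) = 132470199953 · (1 − 1/7) · (1 − 1/13) · (1 − 1/19) · (1 − 1/23) · (1 − 1/857)
       = 132470199953 · 24406272/34080319 = 94867179264.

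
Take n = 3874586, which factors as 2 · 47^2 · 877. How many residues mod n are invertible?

1893912

φ(2) = 2 − 1 = 1.
φ(47^2) = 47^1·(47−1) = 47·46 = 2162.
φ(877) = 877 − 1 = 876.
φ(3874586) = 1 × 2162 × 876 = 1893912.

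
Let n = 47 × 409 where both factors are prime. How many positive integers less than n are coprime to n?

18768

For distinct primes, φ(pq) = (p−1)(q−1) = 46 × 408 = 18768.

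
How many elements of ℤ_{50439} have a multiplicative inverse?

First factor: 50439 = 3 * 17 * 23 * 43.
φ(50439) = 50439 · (1 − 1/3) · (1 − 1/17) · (1 − 1/23) · (1 − 1/43)
       = 50439 · 29568/50439 = 29568.

29568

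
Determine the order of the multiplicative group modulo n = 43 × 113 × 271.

1270080

φ(1316789) = 1316789 · (1 − 1/43) · (1 − 1/113) · (1 − 1/271)
       = 1316789 · 1270080/1316789 = 1270080.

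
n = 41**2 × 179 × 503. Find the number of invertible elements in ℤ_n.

φ(41^2) = 41^1·(41−1) = 41·40 = 1640.
φ(179) = 179 − 1 = 178.
φ(503) = 503 − 1 = 502.
Since φ is multiplicative, φ(151352197) = 1640 · 178 · 502 = 146543840.

146543840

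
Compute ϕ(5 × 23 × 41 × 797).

φ(5) = 5 − 1 = 4.
φ(23) = 23 − 1 = 22.
φ(41) = 41 − 1 = 40.
φ(797) = 797 − 1 = 796.
Multiply: 4 · 22 · 40 · 796 = 2801920.

2801920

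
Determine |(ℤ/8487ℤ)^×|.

First factor: 8487 = 3^2 * 23 * 41.
φ(8487) = 8487 · (1 − 1/3) · (1 − 1/23) · (1 − 1/41)
       = 8487 · 1760/2829 = 5280.

5280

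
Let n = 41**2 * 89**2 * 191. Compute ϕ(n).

2440451200

φ(41^2) = 41^1·(41−1) = 41·40 = 1640.
φ(89^2) = 89^2 − 89^1 = 7921 − 89 = 7832.
φ(191) = 191 − 1 = 190.
φ(2543203391) = 1640 × 7832 × 190 = 2440451200.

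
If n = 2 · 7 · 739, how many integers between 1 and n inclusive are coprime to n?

φ(10346) = 10346 · (1 − 1/2) · (1 − 1/7) · (1 − 1/739)
       = 10346 · 4428/10346 = 4428.

4428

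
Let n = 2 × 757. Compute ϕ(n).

756

φ(2) = 2 − 1 = 1.
φ(757) = 757 − 1 = 756.
φ(1514) = 1 × 756 = 756.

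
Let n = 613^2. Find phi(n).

φ(613^2) = 613^2 − 613^1 = 375769 − 613 = 375156.

375156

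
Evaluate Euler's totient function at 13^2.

156

φ(169) = 169 · (1 − 1/13)
       = 169 · 12/13 = 156.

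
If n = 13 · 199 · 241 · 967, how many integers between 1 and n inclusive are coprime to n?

φ(602892589) = 602892589 · (1 − 1/13) · (1 − 1/199) · (1 − 1/241) · (1 − 1/967)
       = 602892589 · 550851840/602892589 = 550851840.

550851840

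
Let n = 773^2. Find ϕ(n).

596756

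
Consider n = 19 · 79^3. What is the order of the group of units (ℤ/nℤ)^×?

8762364

φ(9367741) = 9367741 · (1 − 1/19) · (1 − 1/79)
       = 9367741 · 1404/1501 = 8762364.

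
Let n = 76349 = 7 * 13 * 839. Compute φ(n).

60336

φ(7) = 7 − 1 = 6.
φ(13) = 13 − 1 = 12.
φ(839) = 839 − 1 = 838.
φ(76349) = 6 × 12 × 838 = 60336.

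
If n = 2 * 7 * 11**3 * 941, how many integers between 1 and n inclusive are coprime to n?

6824400

φ(2) = 2 − 1 = 1.
φ(7) = 7 − 1 = 6.
φ(11^3) = 11^3 − 11^2 = 1331 − 121 = 1210.
φ(941) = 941 − 1 = 940.
φ(17534594) = 1 × 6 × 1210 × 940 = 6824400.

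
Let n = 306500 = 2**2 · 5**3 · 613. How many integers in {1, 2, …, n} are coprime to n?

φ(2^2) = 2^1·(2−1) = 2·1 = 2.
φ(5^3) = 5^3 − 5^2 = 125 − 25 = 100.
φ(613) = 613 − 1 = 612.
Since φ is multiplicative, φ(306500) = 2 · 100 · 612 = 122400.

122400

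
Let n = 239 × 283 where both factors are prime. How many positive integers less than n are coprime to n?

φ(pq) = (p−1)(q−1) = 238 · 282 = 67116.

67116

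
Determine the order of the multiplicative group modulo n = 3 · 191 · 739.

280440

φ(423447) = 423447 · (1 − 1/3) · (1 − 1/191) · (1 − 1/739)
       = 423447 · 280440/423447 = 280440.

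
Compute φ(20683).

18144

Factor 20683: 20683 = 13 * 37 * 43.
φ(20683) = 20683 · (1 − 1/13) · (1 − 1/37) · (1 − 1/43)
       = 20683 · 18144/20683 = 18144.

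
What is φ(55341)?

30240

55341 = 3^2 × 11 × 13 × 43.
φ(55341) = 55341 · (1 − 1/3) · (1 − 1/11) · (1 − 1/13) · (1 − 1/43)
       = 55341 · 10080/18447 = 30240.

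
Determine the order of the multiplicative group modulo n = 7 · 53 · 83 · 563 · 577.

φ(10003136843) = 10003136843 · (1 − 1/7) · (1 − 1/53) · (1 − 1/83) · (1 − 1/563) · (1 − 1/577)
       = 10003136843 · 8281847808/10003136843 = 8281847808.

8281847808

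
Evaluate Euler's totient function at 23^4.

267674

φ(279841) = 279841 · (1 − 1/23)
       = 279841 · 22/23 = 267674.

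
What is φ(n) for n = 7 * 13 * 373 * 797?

21320064

φ(7) = 7 − 1 = 6.
φ(13) = 13 − 1 = 12.
φ(373) = 373 − 1 = 372.
φ(797) = 797 − 1 = 796.
φ(27052571) = 6 × 12 × 372 × 796 = 21320064.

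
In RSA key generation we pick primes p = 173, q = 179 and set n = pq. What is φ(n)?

φ(30967) = 30967 · (1 − 1/173) · (1 − 1/179)
       = 30967 · 30616/30967 = 30616.

30616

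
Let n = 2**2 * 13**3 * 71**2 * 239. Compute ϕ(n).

4797680160

φ(2^2) = 2^2 − 2^1 = 4 − 2 = 2.
φ(13^3) = 13^2·(13−1) = 169·12 = 2028.
φ(71^2) = 71^1·(71−1) = 71·70 = 4970.
φ(239) = 239 − 1 = 238.
Multiply: 2 · 2028 · 4970 · 238 = 4797680160.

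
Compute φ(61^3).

223260

φ(61^3) = 61^3 − 61^2 = 226981 − 3721 = 223260.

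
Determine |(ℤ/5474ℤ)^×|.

Prime factorization: 5474 = 2 * 7 * 17 * 23.
φ(5474) = 5474 · (1 − 1/2) · (1 − 1/7) · (1 − 1/17) · (1 − 1/23)
       = 5474 · 2112/5474 = 2112.

2112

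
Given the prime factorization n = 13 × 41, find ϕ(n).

φ(533) = 533 · (1 − 1/13) · (1 − 1/41)
       = 533 · 480/533 = 480.

480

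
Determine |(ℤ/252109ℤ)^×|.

First factor: 252109 = 11 · 13 · 41 · 43.
φ(252109) = 252109 · (1 − 1/11) · (1 − 1/13) · (1 − 1/41) · (1 − 1/43)
       = 252109 · 201600/252109 = 201600.

201600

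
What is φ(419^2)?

175142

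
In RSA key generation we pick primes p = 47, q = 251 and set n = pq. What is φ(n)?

φ(11797) = 11797 · (1 − 1/47) · (1 − 1/251)
       = 11797 · 11500/11797 = 11500.

11500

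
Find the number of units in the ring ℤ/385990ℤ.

135520

Prime factorization: 385990 = 2 · 5 · 11**3 · 29.
φ(2) = 2 − 1 = 1.
φ(5) = 5 − 1 = 4.
φ(11^3) = 11^2·(11−1) = 121·10 = 1210.
φ(29) = 29 − 1 = 28.
φ(385990) = 1 × 4 × 1210 × 28 = 135520.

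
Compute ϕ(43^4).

3339294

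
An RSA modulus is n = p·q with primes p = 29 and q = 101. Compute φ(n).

φ(pq) = (p−1)(q−1) = 28 · 100 = 2800.

2800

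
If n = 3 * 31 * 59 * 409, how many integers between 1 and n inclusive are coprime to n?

1419840

φ(3) = 3 − 1 = 2.
φ(31) = 31 − 1 = 30.
φ(59) = 59 − 1 = 58.
φ(409) = 409 − 1 = 408.
Since φ is multiplicative, φ(2244183) = 2 · 30 · 58 · 408 = 1419840.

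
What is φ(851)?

Prime factorization: 851 = 23 · 37.
φ(851) = 851 · (1 − 1/23) · (1 − 1/37)
       = 851 · 792/851 = 792.

792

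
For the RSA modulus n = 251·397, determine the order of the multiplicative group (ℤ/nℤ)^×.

99000

φ(251) = 251 − 1 = 250.
φ(397) = 397 − 1 = 396.
Since φ is multiplicative, φ(99647) = 250 · 396 = 99000.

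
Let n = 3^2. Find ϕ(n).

6

φ(3^2) = 3^1·(3−1) = 3·2 = 6.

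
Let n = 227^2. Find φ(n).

φ(227^2) = 227^1·(227−1) = 227·226 = 51302.

51302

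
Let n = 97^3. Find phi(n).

903264

φ(97^3) = 97^2·(97−1) = 9409·96 = 903264.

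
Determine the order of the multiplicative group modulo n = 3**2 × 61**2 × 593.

13000320

φ(3^2) = 3^1·(3−1) = 3·2 = 6.
φ(61^2) = 61^2 − 61^1 = 3721 − 61 = 3660.
φ(593) = 593 − 1 = 592.
Multiply: 6 · 3660 · 592 = 13000320.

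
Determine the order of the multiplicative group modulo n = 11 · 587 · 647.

φ(11) = 11 − 1 = 10.
φ(587) = 587 − 1 = 586.
φ(647) = 647 − 1 = 646.
φ(4177679) = 10 × 586 × 646 = 3785560.

3785560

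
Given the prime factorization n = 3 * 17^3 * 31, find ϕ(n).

φ(3) = 3 − 1 = 2.
φ(17^3) = 17^2·(17−1) = 289·16 = 4624.
φ(31) = 31 − 1 = 30.
φ(456909) = 2 × 4624 × 30 = 277440.

277440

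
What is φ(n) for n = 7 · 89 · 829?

φ(7) = 7 − 1 = 6.
φ(89) = 89 − 1 = 88.
φ(829) = 829 − 1 = 828.
φ(516467) = 6 × 88 × 828 = 437184.

437184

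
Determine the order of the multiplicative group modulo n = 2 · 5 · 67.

264

φ(670) = 670 · (1 − 1/2) · (1 − 1/5) · (1 − 1/67)
       = 670 · 264/670 = 264.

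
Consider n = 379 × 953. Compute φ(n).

359856

φ(361187) = 361187 · (1 − 1/379) · (1 − 1/953)
       = 361187 · 359856/361187 = 359856.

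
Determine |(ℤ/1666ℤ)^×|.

Factor 1666: 1666 = 2 · 7**2 · 17.
φ(2) = 2 − 1 = 1.
φ(7^2) = 7^1·(7−1) = 7·6 = 42.
φ(17) = 17 − 1 = 16.
Since φ is multiplicative, φ(1666) = 1 · 42 · 16 = 672.

672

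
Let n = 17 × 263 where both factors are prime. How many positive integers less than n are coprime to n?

4192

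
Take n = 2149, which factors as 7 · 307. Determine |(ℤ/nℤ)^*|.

φ(2149) = 2149 · (1 − 1/7) · (1 − 1/307)
       = 2149 · 1836/2149 = 1836.

1836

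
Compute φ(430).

168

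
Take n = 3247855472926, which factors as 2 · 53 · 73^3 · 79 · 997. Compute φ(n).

φ(3247855472926) = 3247855472926 · (1 − 1/2) · (1 − 1/53) · (1 − 1/73) · (1 − 1/79) · (1 − 1/997)
       = 3247855472926 · 290863872/609468094 = 1550013573888.

1550013573888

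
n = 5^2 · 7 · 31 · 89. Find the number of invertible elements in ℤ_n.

φ(5^2) = 5^1·(5−1) = 5·4 = 20.
φ(7) = 7 − 1 = 6.
φ(31) = 31 − 1 = 30.
φ(89) = 89 − 1 = 88.
Since φ is multiplicative, φ(482825) = 20 · 6 · 30 · 88 = 316800.

316800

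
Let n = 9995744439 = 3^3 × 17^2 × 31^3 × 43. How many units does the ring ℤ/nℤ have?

φ(9995744439) = 9995744439 · (1 − 1/3) · (1 − 1/17) · (1 − 1/31) · (1 − 1/43)
       = 9995744439 · 40320/67983 = 5928370560.

5928370560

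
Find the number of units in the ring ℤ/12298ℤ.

5040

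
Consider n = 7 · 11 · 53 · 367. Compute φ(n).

1141920

φ(7) = 7 − 1 = 6.
φ(11) = 11 − 1 = 10.
φ(53) = 53 − 1 = 52.
φ(367) = 367 − 1 = 366.
Since φ is multiplicative, φ(1497727) = 6 · 10 · 52 · 366 = 1141920.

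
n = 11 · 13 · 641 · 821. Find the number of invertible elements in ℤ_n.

62976000

φ(11) = 11 − 1 = 10.
φ(13) = 13 − 1 = 12.
φ(641) = 641 − 1 = 640.
φ(821) = 821 − 1 = 820.
φ(75255323) = 10 × 12 × 640 × 820 = 62976000.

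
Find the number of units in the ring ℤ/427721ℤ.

Factor 427721: 427721 = 7**3 * 29 * 43.
φ(427721) = 427721 · (1 − 1/7) · (1 − 1/29) · (1 − 1/43)
       = 427721 · 7056/8729 = 345744.

345744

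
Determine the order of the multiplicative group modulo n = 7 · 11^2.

660

φ(847) = 847 · (1 − 1/7) · (1 − 1/11)
       = 847 · 60/77 = 660.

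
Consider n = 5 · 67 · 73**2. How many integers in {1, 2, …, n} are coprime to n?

1387584

φ(1785215) = 1785215 · (1 − 1/5) · (1 − 1/67) · (1 − 1/73)
       = 1785215 · 19008/24455 = 1387584.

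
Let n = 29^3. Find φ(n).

φ(24389) = 24389 · (1 − 1/29)
       = 24389 · 28/29 = 23548.

23548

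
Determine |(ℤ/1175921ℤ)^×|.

Prime factorization: 1175921 = 23 · 29 · 41 · 43.
φ(1175921) = 1175921 · (1 − 1/23) · (1 − 1/29) · (1 − 1/41) · (1 − 1/43)
       = 1175921 · 1034880/1175921 = 1034880.

1034880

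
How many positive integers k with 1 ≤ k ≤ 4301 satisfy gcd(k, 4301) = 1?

4301 = 11 × 17 × 23.
φ(11) = 11 − 1 = 10.
φ(17) = 17 − 1 = 16.
φ(23) = 23 − 1 = 22.
φ(4301) = 10 × 16 × 22 = 3520.

3520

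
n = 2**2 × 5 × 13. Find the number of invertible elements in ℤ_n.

φ(260) = 260 · (1 − 1/2) · (1 − 1/5) · (1 − 1/13)
       = 260 · 48/130 = 96.

96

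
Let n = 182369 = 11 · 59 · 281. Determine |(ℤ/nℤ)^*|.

162400

φ(11) = 11 − 1 = 10.
φ(59) = 59 − 1 = 58.
φ(281) = 281 − 1 = 280.
Since φ is multiplicative, φ(182369) = 10 · 58 · 280 = 162400.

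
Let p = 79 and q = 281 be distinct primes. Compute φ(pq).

21840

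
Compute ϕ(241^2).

57840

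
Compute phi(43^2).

φ(1849) = 1849 · (1 − 1/43)
       = 1849 · 42/43 = 1806.

1806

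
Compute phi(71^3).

352870

φ(71^3) = 71^3 − 71^2 = 357911 − 5041 = 352870.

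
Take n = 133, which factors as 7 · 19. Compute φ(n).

108

φ(133) = 133 · (1 − 1/7) · (1 − 1/19)
       = 133 · 108/133 = 108.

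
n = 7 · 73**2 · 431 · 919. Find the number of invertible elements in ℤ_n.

12448520640

φ(14775307967) = 14775307967 · (1 − 1/7) · (1 − 1/73) · (1 − 1/431) · (1 − 1/919)
       = 14775307967 · 170527680/202401479 = 12448520640.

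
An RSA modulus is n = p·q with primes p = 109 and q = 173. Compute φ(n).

18576

φ(109) = 109 − 1 = 108.
φ(173) = 173 − 1 = 172.
Since φ is multiplicative, φ(18857) = 108 · 172 = 18576.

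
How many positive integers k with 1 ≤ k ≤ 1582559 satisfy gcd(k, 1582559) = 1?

1355200

Factor 1582559: 1582559 = 11^3 * 29 * 41.
φ(11^3) = 11^3 − 11^2 = 1331 − 121 = 1210.
φ(29) = 29 − 1 = 28.
φ(41) = 41 − 1 = 40.
φ(1582559) = 1210 × 28 × 40 = 1355200.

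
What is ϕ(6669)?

6669 = 3**3 * 13 * 19.
φ(6669) = 6669 · (1 − 1/3) · (1 − 1/13) · (1 − 1/19)
       = 6669 · 432/741 = 3888.

3888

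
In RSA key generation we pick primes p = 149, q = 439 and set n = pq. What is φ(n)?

φ(65411) = 65411 · (1 − 1/149) · (1 − 1/439)
       = 65411 · 64824/65411 = 64824.

64824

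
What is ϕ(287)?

240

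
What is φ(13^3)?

2028

φ(13^3) = 13^2·(13−1) = 169·12 = 2028.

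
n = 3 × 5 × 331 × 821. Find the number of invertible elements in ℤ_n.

2164800

φ(4076265) = 4076265 · (1 − 1/3) · (1 − 1/5) · (1 − 1/331) · (1 − 1/821)
       = 4076265 · 2164800/4076265 = 2164800.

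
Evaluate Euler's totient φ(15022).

First factor: 15022 = 2 × 7 × 29 × 37.
φ(2) = 2 − 1 = 1.
φ(7) = 7 − 1 = 6.
φ(29) = 29 − 1 = 28.
φ(37) = 37 − 1 = 36.
Since φ is multiplicative, φ(15022) = 1 · 6 · 28 · 36 = 6048.

6048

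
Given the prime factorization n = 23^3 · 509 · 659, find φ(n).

3890164432

φ(23^3) = 23^2·(23−1) = 529·22 = 11638.
φ(509) = 509 − 1 = 508.
φ(659) = 659 − 1 = 658.
Multiply: 11638 · 508 · 658 = 3890164432.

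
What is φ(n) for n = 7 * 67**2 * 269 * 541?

3839711040

φ(4572957767) = 4572957767 · (1 − 1/7) · (1 − 1/67) · (1 − 1/269) · (1 − 1/541)
       = 4572957767 · 57309120/68253101 = 3839711040.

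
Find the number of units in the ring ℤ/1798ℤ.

Factor 1798: 1798 = 2 · 29 · 31.
φ(2) = 2 − 1 = 1.
φ(29) = 29 − 1 = 28.
φ(31) = 31 − 1 = 30.
Since φ is multiplicative, φ(1798) = 1 · 28 · 30 = 840.

840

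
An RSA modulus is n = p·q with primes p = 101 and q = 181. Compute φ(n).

φ(n) = (p − 1)(q − 1) = (101−1)(181−1) = 100·180 = 18000.

18000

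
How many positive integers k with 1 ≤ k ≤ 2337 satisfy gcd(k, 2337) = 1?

2337 = 3 · 19 · 41.
φ(2337) = 2337 · (1 − 1/3) · (1 − 1/19) · (1 − 1/41)
       = 2337 · 1440/2337 = 1440.

1440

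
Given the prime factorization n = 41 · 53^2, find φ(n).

φ(41) = 41 − 1 = 40.
φ(53^2) = 53^1·(53−1) = 53·52 = 2756.
Multiply: 40 · 2756 = 110240.

110240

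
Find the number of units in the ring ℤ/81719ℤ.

63360

Factor 81719: 81719 = 11 × 17 × 19 × 23.
φ(81719) = 81719 · (1 − 1/11) · (1 − 1/17) · (1 − 1/19) · (1 − 1/23)
       = 81719 · 63360/81719 = 63360.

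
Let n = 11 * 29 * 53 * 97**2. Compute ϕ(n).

135582720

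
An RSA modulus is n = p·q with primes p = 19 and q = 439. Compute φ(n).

φ(8341) = 8341 · (1 − 1/19) · (1 − 1/439)
       = 8341 · 7884/8341 = 7884.

7884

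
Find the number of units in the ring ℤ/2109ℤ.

1296

Factor 2109: 2109 = 3 × 19 × 37.
φ(2109) = 2109 · (1 − 1/3) · (1 − 1/19) · (1 − 1/37)
       = 2109 · 1296/2109 = 1296.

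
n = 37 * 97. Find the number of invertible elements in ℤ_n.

φ(37) = 37 − 1 = 36.
φ(97) = 97 − 1 = 96.
Multiply: 36 · 96 = 3456.

3456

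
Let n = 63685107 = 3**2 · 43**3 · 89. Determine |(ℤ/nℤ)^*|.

φ(63685107) = 63685107 · (1 − 1/3) · (1 − 1/43) · (1 − 1/89)
       = 63685107 · 7392/11481 = 41003424.

41003424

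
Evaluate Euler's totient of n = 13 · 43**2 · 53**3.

φ(3578556449) = 3578556449 · (1 − 1/13) · (1 − 1/43) · (1 − 1/53)
       = 3578556449 · 26208/29627 = 3165585696.

3165585696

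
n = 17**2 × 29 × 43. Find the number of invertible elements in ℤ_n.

φ(17^2) = 17^2 − 17^1 = 289 − 17 = 272.
φ(29) = 29 − 1 = 28.
φ(43) = 43 − 1 = 42.
Since φ is multiplicative, φ(360383) = 272 · 28 · 42 = 319872.

319872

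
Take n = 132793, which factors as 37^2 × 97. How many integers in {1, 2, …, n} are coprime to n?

127872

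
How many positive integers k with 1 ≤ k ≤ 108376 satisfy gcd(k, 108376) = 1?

47520

First factor: 108376 = 2**3 × 19 × 23 × 31.
φ(2^3) = 2^2·(2−1) = 4·1 = 4.
φ(19) = 19 − 1 = 18.
φ(23) = 23 − 1 = 22.
φ(31) = 31 − 1 = 30.
Since φ is multiplicative, φ(108376) = 4 · 18 · 22 · 30 = 47520.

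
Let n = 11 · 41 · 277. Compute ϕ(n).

φ(124927) = 124927 · (1 − 1/11) · (1 − 1/41) · (1 − 1/277)
       = 124927 · 110400/124927 = 110400.

110400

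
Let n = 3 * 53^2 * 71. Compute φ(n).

385840

φ(598317) = 598317 · (1 − 1/3) · (1 − 1/53) · (1 − 1/71)
       = 598317 · 7280/11289 = 385840.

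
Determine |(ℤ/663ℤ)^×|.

First factor: 663 = 3 × 13 × 17.
φ(3) = 3 − 1 = 2.
φ(13) = 13 − 1 = 12.
φ(17) = 17 − 1 = 16.
φ(663) = 2 × 12 × 16 = 384.

384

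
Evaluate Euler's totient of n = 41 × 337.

13440

φ(13817) = 13817 · (1 − 1/41) · (1 − 1/337)
       = 13817 · 13440/13817 = 13440.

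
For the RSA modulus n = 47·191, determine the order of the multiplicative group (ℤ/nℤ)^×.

For distinct primes, φ(pq) = (p−1)(q−1) = 46 × 190 = 8740.

8740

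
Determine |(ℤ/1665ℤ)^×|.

864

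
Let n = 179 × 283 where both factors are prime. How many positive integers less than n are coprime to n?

50196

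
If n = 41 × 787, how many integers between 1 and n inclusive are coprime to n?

φ(41) = 41 − 1 = 40.
φ(787) = 787 − 1 = 786.
φ(32267) = 40 × 786 = 31440.

31440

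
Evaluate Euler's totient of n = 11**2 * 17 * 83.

φ(11^2) = 11^2 − 11^1 = 121 − 11 = 110.
φ(17) = 17 − 1 = 16.
φ(83) = 83 − 1 = 82.
Since φ is multiplicative, φ(170731) = 110 · 16 · 82 = 144320.

144320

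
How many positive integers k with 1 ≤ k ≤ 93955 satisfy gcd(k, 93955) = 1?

Prime factorization: 93955 = 5 * 19 * 23 * 43.
φ(5) = 5 − 1 = 4.
φ(19) = 19 − 1 = 18.
φ(23) = 23 − 1 = 22.
φ(43) = 43 − 1 = 42.
Multiply: 4 · 18 · 22 · 42 = 66528.

66528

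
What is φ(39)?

Factor 39: 39 = 3 · 13.
φ(3) = 3 − 1 = 2.
φ(13) = 13 − 1 = 12.
Since φ is multiplicative, φ(39) = 2 · 12 = 24.

24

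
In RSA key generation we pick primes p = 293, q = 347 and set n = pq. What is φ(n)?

For distinct primes, φ(pq) = (p−1)(q−1) = 292 × 346 = 101032.

101032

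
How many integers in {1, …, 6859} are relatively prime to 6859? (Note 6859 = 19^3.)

φ(6859) = 6859 · (1 − 1/19)
       = 6859 · 18/19 = 6498.

6498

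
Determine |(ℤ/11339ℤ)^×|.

9856

First factor: 11339 = 17 · 23 · 29.
φ(17) = 17 − 1 = 16.
φ(23) = 23 − 1 = 22.
φ(29) = 29 − 1 = 28.
φ(11339) = 16 × 22 × 28 = 9856.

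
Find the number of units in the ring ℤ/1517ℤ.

Prime factorization: 1517 = 37 · 41.
φ(1517) = 1517 · (1 − 1/37) · (1 − 1/41)
       = 1517 · 1440/1517 = 1440.

1440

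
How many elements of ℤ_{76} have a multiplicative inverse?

First factor: 76 = 2**2 × 19.
φ(76) = 76 · (1 − 1/2) · (1 − 1/19)
       = 76 · 18/38 = 36.

36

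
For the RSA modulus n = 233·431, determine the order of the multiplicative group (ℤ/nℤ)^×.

99760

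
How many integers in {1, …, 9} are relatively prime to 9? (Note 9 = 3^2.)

6

φ(3^2) = 3^2 − 3^1 = 9 − 3 = 6.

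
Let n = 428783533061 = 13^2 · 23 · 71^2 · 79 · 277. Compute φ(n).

367203957120

φ(428783533061) = 428783533061 · (1 − 1/13) · (1 − 1/23) · (1 − 1/71) · (1 − 1/79) · (1 − 1/277)
       = 428783533061 · 397837440/464554207 = 367203957120.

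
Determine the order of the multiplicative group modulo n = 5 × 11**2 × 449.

φ(271645) = 271645 · (1 − 1/5) · (1 − 1/11) · (1 − 1/449)
       = 271645 · 17920/24695 = 197120.

197120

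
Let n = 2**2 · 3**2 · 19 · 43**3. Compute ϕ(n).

φ(2^2) = 2^1·(2−1) = 2·1 = 2.
φ(3^2) = 3^2 − 3^1 = 9 − 3 = 6.
φ(19) = 19 − 1 = 18.
φ(43^3) = 43^3 − 43^2 = 79507 − 1849 = 77658.
φ(54382788) = 2 × 6 × 18 × 77658 = 16774128.

16774128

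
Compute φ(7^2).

42

φ(49) = 49 · (1 − 1/7)
       = 49 · 6/7 = 42.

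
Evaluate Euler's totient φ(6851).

Prime factorization: 6851 = 13 × 17 × 31.
φ(13) = 13 − 1 = 12.
φ(17) = 17 − 1 = 16.
φ(31) = 31 − 1 = 30.
φ(6851) = 12 × 16 × 30 = 5760.

5760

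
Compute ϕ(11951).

10368

Prime factorization: 11951 = 17 · 19 · 37.
φ(17) = 17 − 1 = 16.
φ(19) = 19 − 1 = 18.
φ(37) = 37 − 1 = 36.
Multiply: 16 · 18 · 36 = 10368.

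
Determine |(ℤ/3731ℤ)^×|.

2880

Prime factorization: 3731 = 7 * 13 * 41.
φ(3731) = 3731 · (1 − 1/7) · (1 − 1/13) · (1 − 1/41)
       = 3731 · 2880/3731 = 2880.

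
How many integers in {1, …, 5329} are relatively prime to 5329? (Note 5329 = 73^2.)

5256

φ(5329) = 5329 · (1 − 1/73)
       = 5329 · 72/73 = 5256.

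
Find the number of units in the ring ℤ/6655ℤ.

First factor: 6655 = 5 * 11^3.
φ(5) = 5 − 1 = 4.
φ(11^3) = 11^2·(11−1) = 121·10 = 1210.
Multiply: 4 · 1210 = 4840.

4840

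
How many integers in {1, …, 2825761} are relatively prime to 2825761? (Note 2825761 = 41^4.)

2756840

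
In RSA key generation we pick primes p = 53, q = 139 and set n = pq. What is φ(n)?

7176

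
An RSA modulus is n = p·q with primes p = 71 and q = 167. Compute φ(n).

11620

φ(n) = (p − 1)(q − 1) = (71−1)(167−1) = 70·166 = 11620.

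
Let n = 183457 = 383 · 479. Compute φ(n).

182596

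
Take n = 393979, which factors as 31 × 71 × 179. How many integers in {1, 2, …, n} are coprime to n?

373800

φ(31) = 31 − 1 = 30.
φ(71) = 71 − 1 = 70.
φ(179) = 179 − 1 = 178.
Multiply: 30 · 70 · 178 = 373800.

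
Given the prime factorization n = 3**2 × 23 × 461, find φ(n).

60720

φ(3^2) = 3^2 − 3^1 = 9 − 3 = 6.
φ(23) = 23 − 1 = 22.
φ(461) = 461 − 1 = 460.
Multiply: 6 · 22 · 460 = 60720.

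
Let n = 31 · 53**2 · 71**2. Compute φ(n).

φ(438965239) = 438965239 · (1 − 1/31) · (1 − 1/53) · (1 − 1/71)
       = 438965239 · 109200/116653 = 410919600.

410919600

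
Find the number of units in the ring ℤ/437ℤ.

First factor: 437 = 19 * 23.
φ(19) = 19 − 1 = 18.
φ(23) = 23 − 1 = 22.
φ(437) = 18 × 22 = 396.

396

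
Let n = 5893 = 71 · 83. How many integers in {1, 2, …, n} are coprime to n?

5740

φ(5893) = 5893 · (1 − 1/71) · (1 − 1/83)
       = 5893 · 5740/5893 = 5740.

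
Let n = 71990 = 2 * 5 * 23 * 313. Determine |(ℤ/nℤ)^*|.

27456

φ(2) = 2 − 1 = 1.
φ(5) = 5 − 1 = 4.
φ(23) = 23 − 1 = 22.
φ(313) = 313 − 1 = 312.
Since φ is multiplicative, φ(71990) = 1 · 4 · 22 · 312 = 27456.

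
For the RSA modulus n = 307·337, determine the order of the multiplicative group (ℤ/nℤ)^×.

102816

φ(307) = 307 − 1 = 306.
φ(337) = 337 − 1 = 336.
φ(103459) = 306 × 336 = 102816.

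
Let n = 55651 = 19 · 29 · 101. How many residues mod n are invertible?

φ(55651) = 55651 · (1 − 1/19) · (1 − 1/29) · (1 − 1/101)
       = 55651 · 50400/55651 = 50400.

50400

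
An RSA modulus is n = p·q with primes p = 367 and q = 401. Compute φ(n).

146400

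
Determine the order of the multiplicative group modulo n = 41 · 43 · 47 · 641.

49459200

φ(53113901) = 53113901 · (1 − 1/41) · (1 − 1/43) · (1 − 1/47) · (1 − 1/641)
       = 53113901 · 49459200/53113901 = 49459200.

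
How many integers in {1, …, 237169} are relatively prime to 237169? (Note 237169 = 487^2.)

236682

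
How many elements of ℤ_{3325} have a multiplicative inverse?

First factor: 3325 = 5^2 × 7 × 19.
φ(3325) = 3325 · (1 − 1/5) · (1 − 1/7) · (1 − 1/19)
       = 3325 · 432/665 = 2160.

2160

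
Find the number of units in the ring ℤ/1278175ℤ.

940800

Factor 1278175: 1278175 = 5^2 × 29 × 41 × 43.
φ(1278175) = 1278175 · (1 − 1/5) · (1 − 1/29) · (1 − 1/41) · (1 − 1/43)
       = 1278175 · 188160/255635 = 940800.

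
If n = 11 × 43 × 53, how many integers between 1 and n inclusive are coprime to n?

φ(11) = 11 − 1 = 10.
φ(43) = 43 − 1 = 42.
φ(53) = 53 − 1 = 52.
Multiply: 10 · 42 · 52 = 21840.

21840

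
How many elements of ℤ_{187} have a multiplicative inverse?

160

Prime factorization: 187 = 11 * 17.
φ(11) = 11 − 1 = 10.
φ(17) = 17 − 1 = 16.
Multiply: 10 · 16 = 160.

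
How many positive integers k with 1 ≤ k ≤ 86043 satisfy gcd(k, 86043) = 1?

51744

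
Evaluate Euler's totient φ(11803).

10080

Prime factorization: 11803 = 11 * 29 * 37.
φ(11803) = 11803 · (1 − 1/11) · (1 − 1/29) · (1 − 1/37)
       = 11803 · 10080/11803 = 10080.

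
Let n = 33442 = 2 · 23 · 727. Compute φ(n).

φ(2) = 2 − 1 = 1.
φ(23) = 23 − 1 = 22.
φ(727) = 727 − 1 = 726.
Since φ is multiplicative, φ(33442) = 1 · 22 · 726 = 15972.

15972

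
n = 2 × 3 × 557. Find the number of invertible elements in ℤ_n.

1112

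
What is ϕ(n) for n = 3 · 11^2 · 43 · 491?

φ(7664019) = 7664019 · (1 − 1/3) · (1 − 1/11) · (1 − 1/43) · (1 − 1/491)
       = 7664019 · 411600/696729 = 4527600.

4527600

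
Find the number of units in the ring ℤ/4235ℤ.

4235 = 5 · 7 · 11^2.
φ(5) = 5 − 1 = 4.
φ(7) = 7 − 1 = 6.
φ(11^2) = 11^2 − 11^1 = 121 − 11 = 110.
Since φ is multiplicative, φ(4235) = 4 · 6 · 110 = 2640.

2640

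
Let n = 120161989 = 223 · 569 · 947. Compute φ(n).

φ(120161989) = 120161989 · (1 − 1/223) · (1 − 1/569) · (1 − 1/947)
       = 120161989 · 119286816/120161989 = 119286816.

119286816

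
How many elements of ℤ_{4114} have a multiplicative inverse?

Factor 4114: 4114 = 2 × 11^2 × 17.
φ(2) = 2 − 1 = 1.
φ(11^2) = 11^1·(11−1) = 11·10 = 110.
φ(17) = 17 − 1 = 16.
Since φ is multiplicative, φ(4114) = 1 · 110 · 16 = 1760.

1760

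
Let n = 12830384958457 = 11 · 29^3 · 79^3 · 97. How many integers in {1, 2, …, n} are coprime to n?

φ(12830384958457) = 12830384958457 · (1 − 1/11) · (1 − 1/29) · (1 − 1/79) · (1 − 1/97)
       = 12830384958457 · 2096640/2444497 = 11004594531840.

11004594531840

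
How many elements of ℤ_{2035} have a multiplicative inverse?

1440

Factor 2035: 2035 = 5 · 11 · 37.
φ(2035) = 2035 · (1 − 1/5) · (1 − 1/11) · (1 − 1/37)
       = 2035 · 1440/2035 = 1440.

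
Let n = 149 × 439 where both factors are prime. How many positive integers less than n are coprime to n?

For distinct primes, φ(pq) = (p−1)(q−1) = 148 × 438 = 64824.

64824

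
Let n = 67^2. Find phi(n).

φ(67^2) = 67^2 − 67^1 = 4489 − 67 = 4422.

4422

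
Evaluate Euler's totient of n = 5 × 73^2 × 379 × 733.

φ(5) = 5 − 1 = 4.
φ(73^2) = 73^2 − 73^1 = 5329 − 73 = 5256.
φ(379) = 379 − 1 = 378.
φ(733) = 733 − 1 = 732.
φ(7402167515) = 4 × 5256 × 378 × 732 = 5817256704.

5817256704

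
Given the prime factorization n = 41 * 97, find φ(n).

φ(41) = 41 − 1 = 40.
φ(97) = 97 − 1 = 96.
Since φ is multiplicative, φ(3977) = 40 · 96 = 3840.

3840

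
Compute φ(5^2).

φ(5^2) = 5^2 − 5^1 = 25 − 5 = 20.

20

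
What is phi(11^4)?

φ(11^4) = 11^3·(11−1) = 1331·10 = 13310.

13310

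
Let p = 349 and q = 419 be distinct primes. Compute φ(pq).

145464

φ(146231) = 146231 · (1 − 1/349) · (1 − 1/419)
       = 146231 · 145464/146231 = 145464.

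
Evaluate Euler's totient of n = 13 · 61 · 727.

522720

φ(576511) = 576511 · (1 − 1/13) · (1 − 1/61) · (1 − 1/727)
       = 576511 · 522720/576511 = 522720.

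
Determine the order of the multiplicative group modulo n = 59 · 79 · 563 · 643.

φ(1687323949) = 1687323949 · (1 − 1/59) · (1 − 1/79) · (1 − 1/563) · (1 − 1/643)
       = 1687323949 · 1632277296/1687323949 = 1632277296.

1632277296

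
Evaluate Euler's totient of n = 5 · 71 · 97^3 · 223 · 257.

14373603901440

φ(18568701817565) = 18568701817565 · (1 − 1/5) · (1 − 1/71) · (1 − 1/97) · (1 − 1/223) · (1 − 1/257)
       = 18568701817565 · 1527644160/1973504285 = 14373603901440.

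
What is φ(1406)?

1406 = 2 × 19 × 37.
φ(2) = 2 − 1 = 1.
φ(19) = 19 − 1 = 18.
φ(37) = 37 − 1 = 36.
Multiply: 1 · 18 · 36 = 648.

648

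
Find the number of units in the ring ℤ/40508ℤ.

40508 = 2**2 * 13 * 19 * 41.
φ(40508) = 40508 · (1 − 1/2) · (1 − 1/13) · (1 − 1/19) · (1 − 1/41)
       = 40508 · 8640/20254 = 17280.

17280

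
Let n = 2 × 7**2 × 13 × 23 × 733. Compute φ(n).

8116416

φ(2) = 2 − 1 = 1.
φ(7^2) = 7^2 − 7^1 = 49 − 7 = 42.
φ(13) = 13 − 1 = 12.
φ(23) = 23 − 1 = 22.
φ(733) = 733 − 1 = 732.
Multiply: 1 · 42 · 12 · 22 · 732 = 8116416.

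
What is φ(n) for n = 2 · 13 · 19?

φ(2) = 2 − 1 = 1.
φ(13) = 13 − 1 = 12.
φ(19) = 19 − 1 = 18.
Since φ is multiplicative, φ(494) = 1 · 12 · 18 = 216.

216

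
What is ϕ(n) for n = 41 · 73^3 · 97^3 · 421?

5822402168217600

φ(41) = 41 − 1 = 40.
φ(73^3) = 73^3 − 73^2 = 389017 − 5329 = 383688.
φ(97^3) = 97^3 − 97^2 = 912673 − 9409 = 903264.
φ(421) = 421 − 1 = 420.
Since φ is multiplicative, φ(6128437138044101) = 40 · 383688 · 903264 · 420 = 5822402168217600.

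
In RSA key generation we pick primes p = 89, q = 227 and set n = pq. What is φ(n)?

19888

For distinct primes, φ(pq) = (p−1)(q−1) = 88 × 226 = 19888.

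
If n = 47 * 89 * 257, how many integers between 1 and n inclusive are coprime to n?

φ(47) = 47 − 1 = 46.
φ(89) = 89 − 1 = 88.
φ(257) = 257 − 1 = 256.
φ(1075031) = 46 × 88 × 256 = 1036288.

1036288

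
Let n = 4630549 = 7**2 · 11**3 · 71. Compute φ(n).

φ(7^2) = 7^2 − 7^1 = 49 − 7 = 42.
φ(11^3) = 11^3 − 11^2 = 1331 − 121 = 1210.
φ(71) = 71 − 1 = 70.
Since φ is multiplicative, φ(4630549) = 42 · 1210 · 70 = 3557400.

3557400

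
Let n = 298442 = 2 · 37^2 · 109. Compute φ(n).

φ(2) = 2 − 1 = 1.
φ(37^2) = 37^1·(37−1) = 37·36 = 1332.
φ(109) = 109 − 1 = 108.
Since φ is multiplicative, φ(298442) = 1 · 1332 · 108 = 143856.

143856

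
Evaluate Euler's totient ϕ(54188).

Prime factorization: 54188 = 2^2 * 19 * 23 * 31.
φ(54188) = 54188 · (1 − 1/2) · (1 − 1/19) · (1 − 1/23) · (1 − 1/31)
       = 54188 · 11880/27094 = 23760.

23760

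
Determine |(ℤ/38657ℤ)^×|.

35280

Prime factorization: 38657 = 29 · 31 · 43.
φ(29) = 29 − 1 = 28.
φ(31) = 31 − 1 = 30.
φ(43) = 43 − 1 = 42.
Since φ is multiplicative, φ(38657) = 28 · 30 · 42 = 35280.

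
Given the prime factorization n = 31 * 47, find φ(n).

1380

φ(31) = 31 − 1 = 30.
φ(47) = 47 − 1 = 46.
Since φ is multiplicative, φ(1457) = 30 · 46 = 1380.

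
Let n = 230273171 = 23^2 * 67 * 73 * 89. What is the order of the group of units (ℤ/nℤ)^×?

φ(23^2) = 23^1·(23−1) = 23·22 = 506.
φ(67) = 67 − 1 = 66.
φ(73) = 73 − 1 = 72.
φ(89) = 89 − 1 = 88.
Multiply: 506 · 66 · 72 · 88 = 211597056.

211597056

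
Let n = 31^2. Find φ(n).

930

φ(31^2) = 31^2 − 31^1 = 961 − 31 = 930.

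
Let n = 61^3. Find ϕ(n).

φ(226981) = 226981 · (1 − 1/61)
       = 226981 · 60/61 = 223260.

223260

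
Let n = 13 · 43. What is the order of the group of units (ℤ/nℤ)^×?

504

φ(559) = 559 · (1 − 1/13) · (1 − 1/43)
       = 559 · 504/559 = 504.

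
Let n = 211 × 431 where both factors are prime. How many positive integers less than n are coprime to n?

φ(211) = 211 − 1 = 210.
φ(431) = 431 − 1 = 430.
φ(90941) = 210 × 430 = 90300.

90300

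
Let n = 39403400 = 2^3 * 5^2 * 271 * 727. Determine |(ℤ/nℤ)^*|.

φ(2^3) = 2^3 − 2^2 = 8 − 4 = 4.
φ(5^2) = 5^1·(5−1) = 5·4 = 20.
φ(271) = 271 − 1 = 270.
φ(727) = 727 − 1 = 726.
φ(39403400) = 4 × 20 × 270 × 726 = 15681600.

15681600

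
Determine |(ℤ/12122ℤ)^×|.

5040

12122 = 2 * 11 * 19 * 29.
φ(2) = 2 − 1 = 1.
φ(11) = 11 − 1 = 10.
φ(19) = 19 − 1 = 18.
φ(29) = 29 − 1 = 28.
Multiply: 1 · 10 · 18 · 28 = 5040.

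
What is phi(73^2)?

φ(5329) = 5329 · (1 − 1/73)
       = 5329 · 72/73 = 5256.

5256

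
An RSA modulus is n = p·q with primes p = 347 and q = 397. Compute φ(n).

137016

φ(137759) = 137759 · (1 − 1/347) · (1 − 1/397)
       = 137759 · 137016/137759 = 137016.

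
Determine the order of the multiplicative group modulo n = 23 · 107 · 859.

2000856

φ(23) = 23 − 1 = 22.
φ(107) = 107 − 1 = 106.
φ(859) = 859 − 1 = 858.
Since φ is multiplicative, φ(2113999) = 22 · 106 · 858 = 2000856.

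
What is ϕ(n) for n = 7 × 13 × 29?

2016

φ(2639) = 2639 · (1 − 1/7) · (1 − 1/13) · (1 − 1/29)
       = 2639 · 2016/2639 = 2016.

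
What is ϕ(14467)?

12672

Factor 14467: 14467 = 17 · 23 · 37.
φ(17) = 17 − 1 = 16.
φ(23) = 23 − 1 = 22.
φ(37) = 37 − 1 = 36.
φ(14467) = 16 × 22 × 36 = 12672.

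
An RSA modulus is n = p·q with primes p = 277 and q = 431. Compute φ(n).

φ(n) = (p − 1)(q − 1) = (277−1)(431−1) = 276·430 = 118680.

118680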